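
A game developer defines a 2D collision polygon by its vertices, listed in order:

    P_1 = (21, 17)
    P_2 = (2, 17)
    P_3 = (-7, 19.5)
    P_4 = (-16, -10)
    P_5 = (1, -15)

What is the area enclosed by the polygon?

722.5

Σ = (323) + (158) + (382) + (250) + (332) = 1445
Area = |Σ|/2 = 722.5.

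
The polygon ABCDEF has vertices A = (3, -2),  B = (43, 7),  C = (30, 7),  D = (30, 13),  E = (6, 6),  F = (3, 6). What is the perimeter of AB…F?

96

|AB| = √((40)² + (9)²) = √1681 = 41
|BC| = √((-13)² + (0)²) = √169 = 13
|CD| = √((0)² + (6)²) = √36 = 6
|DE| = √((-24)² + (-7)²) = √625 = 25
|EF| = √((-3)² + (0)²) = √9 = 3
|FA| = √((0)² + (-8)²) = √64 = 8
Perimeter = 41 + 13 + 6 + 25 + 3 + 8 = 96.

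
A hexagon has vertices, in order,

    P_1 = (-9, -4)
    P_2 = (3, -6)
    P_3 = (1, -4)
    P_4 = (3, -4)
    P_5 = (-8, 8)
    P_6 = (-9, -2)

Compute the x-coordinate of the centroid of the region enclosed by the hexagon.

-1084/249

Apply Gauss's area formula. First the cross-terms c_i = x_i·y_{i+1} − x_{i+1}·y_i:
  66, -6, 8, -8, 88, 18  ⇒  2A = 166, A = 83.
Then Σ (x_i + x_{i+1})·c_i = -2168, so x̄ = -2168 / (6·83) = -1084/249.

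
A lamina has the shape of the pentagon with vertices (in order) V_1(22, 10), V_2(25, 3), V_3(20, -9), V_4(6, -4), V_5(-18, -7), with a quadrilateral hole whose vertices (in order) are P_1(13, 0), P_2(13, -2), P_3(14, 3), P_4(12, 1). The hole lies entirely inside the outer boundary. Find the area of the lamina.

314.5

Outer boundary:
Σ = (-184) + (-285) + (-26) + (-114) + (-26) = -635
Area = |Σ|/2 = 317.5.
Hole:
Σ = (-26) + (67) + (-22) + (-13) = 6
Area = |Σ|/2 = 3.
Net area = 317.5 − 3 = 314.5.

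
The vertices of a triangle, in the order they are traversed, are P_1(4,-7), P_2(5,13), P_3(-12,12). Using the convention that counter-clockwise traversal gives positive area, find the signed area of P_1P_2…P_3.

Apply the shoelace (surveyor's) formula: 2A = Σ (x_i·y_{i+1} − x_{i+1}·y_i), indices taken mod 3.
Σ = (87) + (216) + (36) = 339
Signed area = Σ/2 = 169.5 (positive ⇒ counter-clockwise traversal).

169.5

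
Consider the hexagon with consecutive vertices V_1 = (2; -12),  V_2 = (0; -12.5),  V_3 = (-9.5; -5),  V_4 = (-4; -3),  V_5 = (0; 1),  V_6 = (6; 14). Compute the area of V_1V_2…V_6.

122.625

Apply the shoelace (surveyor's) formula: 2A = Σ (x_i·y_{i+1} − x_{i+1}·y_i), indices taken mod 6.
V_1→V_2: (2)(-12.5) − (0)(-12) = -25
V_2→V_3: (0)(-5) − (-9.5)(-12.5) = -118.75
V_3→V_4: (-9.5)(-3) − (-4)(-5) = 8.5
V_4→V_5: (-4)(1) − (0)(-3) = -4
V_5→V_6: (0)(14) − (6)(1) = -6
V_6→V_1: (6)(-12) − (2)(14) = -100
Σ = -245.25
Area = |Σ|/2 = 122.625.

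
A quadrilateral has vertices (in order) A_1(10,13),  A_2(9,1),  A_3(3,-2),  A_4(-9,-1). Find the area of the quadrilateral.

128

Apply Gauss's area formula: 2A = Σ (x_i·y_{i+1} − x_{i+1}·y_i), indices taken mod 4.
Cross-terms: -107, -21, -21, -107  ⇒  Σ = -256
Area = |Σ|/2 = 128.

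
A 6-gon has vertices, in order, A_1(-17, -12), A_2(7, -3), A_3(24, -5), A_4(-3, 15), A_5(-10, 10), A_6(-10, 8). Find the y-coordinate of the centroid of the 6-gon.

105/83

Apply Gauss's area formula. First the cross-terms c_i = x_i·y_{i+1} − x_{i+1}·y_i:
  135, 37, 345, 120, 20, 256  ⇒  2A = 913, A = 456.5.
Then Σ (y_i + y_{i+1})·c_i = 3465, so ȳ = 3465 / (6·456.5) = 105/83.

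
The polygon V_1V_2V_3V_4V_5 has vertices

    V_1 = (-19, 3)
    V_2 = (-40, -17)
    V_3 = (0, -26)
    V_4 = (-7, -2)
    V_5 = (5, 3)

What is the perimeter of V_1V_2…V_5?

132

|V_1V_2| = √((-21)² + (-20)²) = √841 = 29
|V_2V_3| = √((40)² + (-9)²) = √1681 = 41
|V_3V_4| = √((-7)² + (24)²) = √625 = 25
|V_4V_5| = √((12)² + (5)²) = √169 = 13
|V_5V_1| = √((-24)² + (0)²) = √576 = 24
Perimeter = 29 + 41 + 25 + 13 + 24 = 132.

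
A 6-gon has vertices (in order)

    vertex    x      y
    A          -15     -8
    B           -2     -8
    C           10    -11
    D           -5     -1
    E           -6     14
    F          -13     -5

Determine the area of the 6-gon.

Apply the surveyor's formula: 2A = Σ (x_i·y_{i+1} − x_{i+1}·y_i), indices taken mod 6.
Σ = (104) + (102) + (-65) + (-76) + (212) + (29) = 306
Area = |Σ|/2 = 153.

153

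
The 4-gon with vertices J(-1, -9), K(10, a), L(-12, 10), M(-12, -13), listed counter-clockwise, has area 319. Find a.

7

Write out the shoelace sum; only the two edges meeting at K involve a:
2·Area = [((-1)·a − 10·(-9)) + (10·10 − (-12)·a)] + 371
       = 11·a + 561 = 638
⇒ a = 7.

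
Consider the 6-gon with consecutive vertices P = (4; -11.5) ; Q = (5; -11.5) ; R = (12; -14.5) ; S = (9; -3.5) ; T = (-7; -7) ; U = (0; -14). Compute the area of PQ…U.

116

Apply the shoelace formula: 2A = Σ (x_i·y_{i+1} − x_{i+1}·y_i), indices taken mod 6.
Cross-terms: 11.5, 65.5, 88.5, -87.5, 98, 56  ⇒  Σ = 232
Area = |Σ|/2 = 116.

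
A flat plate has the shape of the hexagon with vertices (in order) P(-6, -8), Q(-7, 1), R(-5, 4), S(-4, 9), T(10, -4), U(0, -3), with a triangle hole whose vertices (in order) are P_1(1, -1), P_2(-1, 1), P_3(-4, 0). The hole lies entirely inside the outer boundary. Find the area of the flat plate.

Outer boundary:
Apply the shoelace formula: 2A = Σ (x_i·y_{i+1} − x_{i+1}·y_i), indices taken mod 6.
Σ = (-62) + (-23) + (-29) + (-74) + (-30) + (-18) = -236
Area = |Σ|/2 = 118.
Hole:
Cross-terms: 0, 4, 4  ⇒  Σ = 8
Area = |Σ|/2 = 4.
Net area = 118 − 4 = 114.

114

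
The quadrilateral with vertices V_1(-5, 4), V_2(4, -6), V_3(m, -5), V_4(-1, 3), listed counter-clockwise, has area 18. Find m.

4

Write out the shoelace sum; only the two edges meeting at V_3 involve m:
2·Area = [(4·(-5) − m·(-6)) + (m·3 − (-1)·(-5))] + 25
       = 9·m + 0 = 36
⇒ m = 4.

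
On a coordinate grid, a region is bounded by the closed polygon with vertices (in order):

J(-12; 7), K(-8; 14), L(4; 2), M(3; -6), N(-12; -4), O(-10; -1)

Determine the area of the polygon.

204

Apply the shoelace formula: 2A = Σ (x_i·y_{i+1} − x_{i+1}·y_i), indices taken mod 6.
J→K: (-12)(14) − (-8)(7) = -112
K→L: (-8)(2) − (4)(14) = -72
L→M: (4)(-6) − (3)(2) = -30
M→N: (3)(-4) − (-12)(-6) = -84
N→O: (-12)(-1) − (-10)(-4) = -28
O→J: (-10)(7) − (-12)(-1) = -82
Σ = -408
Area = |Σ|/2 = 204.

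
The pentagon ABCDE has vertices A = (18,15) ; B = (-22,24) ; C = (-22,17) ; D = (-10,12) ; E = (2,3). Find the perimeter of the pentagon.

96

|AB| = √((-40)² + (9)²) = √1681 = 41
|BC| = √((0)² + (-7)²) = √49 = 7
|CD| = √((12)² + (-5)²) = √169 = 13
|DE| = √((12)² + (-9)²) = √225 = 15
|EA| = √((16)² + (12)²) = √400 = 20
Perimeter = 41 + 7 + 13 + 15 + 20 = 96.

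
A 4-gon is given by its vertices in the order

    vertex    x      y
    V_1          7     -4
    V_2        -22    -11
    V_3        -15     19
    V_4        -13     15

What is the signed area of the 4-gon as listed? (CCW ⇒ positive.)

Apply the surveyor's formula: 2A = Σ (x_i·y_{i+1} − x_{i+1}·y_i), indices taken mod 4.
Cross-terms: -165, -583, 22, -53  ⇒  Σ = -779
Signed area = Σ/2 = -389.5 (negative ⇒ clockwise traversal).

-389.5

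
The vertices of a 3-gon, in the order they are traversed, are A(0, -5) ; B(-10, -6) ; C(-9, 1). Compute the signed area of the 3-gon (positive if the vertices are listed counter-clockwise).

-34.5

Apply Gauss's area formula: 2A = Σ (x_i·y_{i+1} − x_{i+1}·y_i), indices taken mod 3.
Σ = (-50) + (-64) + (45) = -69
Signed area = Σ/2 = -34.5 (negative ⇒ clockwise traversal).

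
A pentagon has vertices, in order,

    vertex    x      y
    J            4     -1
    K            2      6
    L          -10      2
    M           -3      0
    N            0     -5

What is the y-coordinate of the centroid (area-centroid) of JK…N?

153/131

Apply the surveyor's formula. First the cross-terms c_i = x_i·y_{i+1} − x_{i+1}·y_i:
  26, 64, 6, 15, 20  ⇒  2A = 131, A = 65.5.
Then Σ (y_i + y_{i+1})·c_i = 459, so ȳ = 459 / (6·65.5) = 153/131.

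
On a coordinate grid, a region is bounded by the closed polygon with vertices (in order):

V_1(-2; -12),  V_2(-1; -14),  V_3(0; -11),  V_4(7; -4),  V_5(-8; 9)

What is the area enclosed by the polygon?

Apply Gauss's area formula: 2A = Σ (x_i·y_{i+1} − x_{i+1}·y_i), indices taken mod 5.
Σ = (16) + (11) + (77) + (31) + (114) = 249
Area = |Σ|/2 = 124.5.

124.5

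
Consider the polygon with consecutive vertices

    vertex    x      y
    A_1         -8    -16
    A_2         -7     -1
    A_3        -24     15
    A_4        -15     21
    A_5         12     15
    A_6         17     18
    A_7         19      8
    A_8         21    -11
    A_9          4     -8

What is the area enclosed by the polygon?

931.5

Apply the surveyor's formula: 2A = Σ (x_i·y_{i+1} − x_{i+1}·y_i), indices taken mod 9.
Cross-terms: -104, -129, -279, -477, -39, -206, -377, -124, -128  ⇒  Σ = -1863
Area = |Σ|/2 = 931.5.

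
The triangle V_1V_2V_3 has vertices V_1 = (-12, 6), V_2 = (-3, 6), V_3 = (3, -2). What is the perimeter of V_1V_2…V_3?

36

|V_1V_2| = √((9)² + (0)²) = √81 = 9
|V_2V_3| = √((6)² + (-8)²) = √100 = 10
|V_3V_1| = √((-15)² + (8)²) = √289 = 17
Perimeter = 9 + 10 + 17 = 36.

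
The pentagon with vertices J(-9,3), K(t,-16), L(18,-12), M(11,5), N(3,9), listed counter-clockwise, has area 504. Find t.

-12

The doubled signed area Σ (x_i y_{i+1} − x_{i+1} y_i) is linear in t.
With t=0 it equals 828; the coefficient of t is -15 (from the two edges through K).
So -15·t + 828 = 2·504 = 1008 ⇒ t = -12.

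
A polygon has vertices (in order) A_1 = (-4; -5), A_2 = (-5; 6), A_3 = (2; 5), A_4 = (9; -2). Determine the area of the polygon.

Apply Gauss's area formula: 2A = Σ (x_i·y_{i+1} − x_{i+1}·y_i), indices taken mod 4.
Cross-terms: -49, -37, -49, -53  ⇒  Σ = -188
Area = |Σ|/2 = 94.

94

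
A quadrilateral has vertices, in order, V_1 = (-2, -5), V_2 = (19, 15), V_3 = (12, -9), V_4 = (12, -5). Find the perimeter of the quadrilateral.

72

|V_1V_2| = √((21)² + (20)²) = √841 = 29
|V_2V_3| = √((-7)² + (-24)²) = √625 = 25
|V_3V_4| = √((0)² + (4)²) = √16 = 4
|V_4V_1| = √((-14)² + (0)²) = √196 = 14
Perimeter = 29 + 25 + 4 + 14 = 72.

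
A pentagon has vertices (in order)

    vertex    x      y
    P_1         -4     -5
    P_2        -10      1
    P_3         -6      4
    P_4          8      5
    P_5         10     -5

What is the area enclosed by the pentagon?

Cross-terms: -54, -34, -62, -90, -70  ⇒  Σ = -310
Area = |Σ|/2 = 155.

155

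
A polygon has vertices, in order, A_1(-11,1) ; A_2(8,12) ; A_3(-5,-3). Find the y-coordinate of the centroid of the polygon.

Apply the surveyor's formula. First the cross-terms c_i = x_i·y_{i+1} − x_{i+1}·y_i:
  -140, 36, -38  ⇒  2A = -142, A = -71.
Then Σ (y_i + y_{i+1})·c_i = -1420, so ȳ = -1420 / (6·(-71)) = 10/3.

10/3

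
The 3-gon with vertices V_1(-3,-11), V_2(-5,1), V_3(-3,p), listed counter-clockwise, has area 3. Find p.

-14

The doubled signed area Σ (x_i y_{i+1} − x_{i+1} y_i) is linear in p.
With p=0 it equals -22; the coefficient of p is -2 (from the two edges through V_3).
So -2·p + -22 = 2·3 = 6 ⇒ p = -14.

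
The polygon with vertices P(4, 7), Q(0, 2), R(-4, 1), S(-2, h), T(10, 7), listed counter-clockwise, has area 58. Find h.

Write out the shoelace sum; only the two edges meeting at S involve h:
2·Area = [((-4)·h − (-2)·1) + ((-2)·7 − 10·h)] + 58
       = -14·h + 46 = 116
⇒ h = -5.

-5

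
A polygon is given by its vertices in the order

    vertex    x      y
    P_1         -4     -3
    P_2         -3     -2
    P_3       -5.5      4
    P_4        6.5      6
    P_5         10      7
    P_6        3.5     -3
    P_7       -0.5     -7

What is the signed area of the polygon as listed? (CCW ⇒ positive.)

Apply the shoelace formula: 2A = Σ (x_i·y_{i+1} − x_{i+1}·y_i), indices taken mod 7.
Σ = (-1) + (-23) + (-59) + (-14.5) + (-54.5) + (-26) + (-26.5) = -204.5
Signed area = Σ/2 = -102.25 (negative ⇒ clockwise traversal).

-102.25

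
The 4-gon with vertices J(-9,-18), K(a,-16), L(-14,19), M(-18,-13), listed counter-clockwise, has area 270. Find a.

Write out the shoelace sum; only the two edges meeting at K involve a:
2·Area = [((-9)·(-16) − a·(-18)) + (a·19 − (-14)·(-16))] + 731
       = 37·a + 651 = 540
⇒ a = -3.

-3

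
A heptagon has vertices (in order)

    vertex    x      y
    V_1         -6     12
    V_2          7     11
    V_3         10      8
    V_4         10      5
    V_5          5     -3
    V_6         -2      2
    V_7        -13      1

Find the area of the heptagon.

Cross-terms: -150, -54, -30, -55, 4, 24, -150  ⇒  Σ = -411
Area = |Σ|/2 = 205.5.

205.5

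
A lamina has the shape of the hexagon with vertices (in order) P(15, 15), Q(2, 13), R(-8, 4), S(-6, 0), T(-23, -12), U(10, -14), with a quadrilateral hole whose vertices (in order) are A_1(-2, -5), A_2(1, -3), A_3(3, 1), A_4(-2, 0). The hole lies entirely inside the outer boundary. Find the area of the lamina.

Outer boundary:
Apply the shoelace formula: 2A = Σ (x_i·y_{i+1} − x_{i+1}·y_i), indices taken mod 6.
P→Q: (15)(13) − (2)(15) = 165
Q→R: (2)(4) − (-8)(13) = 112
R→S: (-8)(0) − (-6)(4) = 24
S→T: (-6)(-12) − (-23)(0) = 72
T→U: (-23)(-14) − (10)(-12) = 442
U→P: (10)(15) − (15)(-14) = 360
Σ = 1175
Area = |Σ|/2 = 587.5.
Hole:
Apply the surveyor's formula: 2A = Σ (x_i·y_{i+1} − x_{i+1}·y_i), indices taken mod 4.
A_1→A_2: (-2)(-3) − (1)(-5) = 11
A_2→A_3: (1)(1) − (3)(-3) = 10
A_3→A_4: (3)(0) − (-2)(1) = 2
A_4→A_1: (-2)(-5) − (-2)(0) = 10
Σ = 33
Area = |Σ|/2 = 16.5.
Net area = 587.5 − 16.5 = 571.

571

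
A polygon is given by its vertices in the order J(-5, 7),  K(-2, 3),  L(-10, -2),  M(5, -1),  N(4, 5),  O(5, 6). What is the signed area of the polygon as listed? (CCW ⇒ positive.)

73

Σ = (-1) + (34) + (20) + (29) + (-1) + (65) = 146
Signed area = Σ/2 = 73 (positive ⇒ counter-clockwise traversal).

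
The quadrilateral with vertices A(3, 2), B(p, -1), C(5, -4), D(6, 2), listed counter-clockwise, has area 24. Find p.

-1

Write out the shoelace sum; only the two edges meeting at B involve p:
2·Area = [(3·(-1) − p·2) + (p·(-4) − 5·(-1))] + 40
       = -6·p + 42 = 48
⇒ p = -1.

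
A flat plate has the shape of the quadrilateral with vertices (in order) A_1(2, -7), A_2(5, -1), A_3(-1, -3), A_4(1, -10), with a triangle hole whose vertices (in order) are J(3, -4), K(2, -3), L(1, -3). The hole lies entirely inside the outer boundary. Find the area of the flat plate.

Outer boundary:
Σ = (33) + (-16) + (13) + (13) = 43
Area = |Σ|/2 = 21.5.
Hole:
Σ = (-1) + (-3) + (5) = 1
Area = |Σ|/2 = 0.5.
Net area = 21.5 − 0.5 = 21.

21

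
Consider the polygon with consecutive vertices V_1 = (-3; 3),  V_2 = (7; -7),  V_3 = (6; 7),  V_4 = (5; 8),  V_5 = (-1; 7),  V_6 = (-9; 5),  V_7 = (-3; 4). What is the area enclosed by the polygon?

93.5

Apply the shoelace (surveyor's) formula: 2A = Σ (x_i·y_{i+1} − x_{i+1}·y_i), indices taken mod 7.
Σ = (0) + (91) + (13) + (43) + (58) + (-21) + (3) = 187
Area = |Σ|/2 = 93.5.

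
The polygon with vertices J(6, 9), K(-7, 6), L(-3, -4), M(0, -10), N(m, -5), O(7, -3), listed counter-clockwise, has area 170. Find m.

The doubled signed area Σ (x_i y_{i+1} − x_{i+1} y_i) is linear in m.
With m=0 it equals 291; the coefficient of m is 7 (from the two edges through N).
So 7·m + 291 = 2·170 = 340 ⇒ m = 7.

7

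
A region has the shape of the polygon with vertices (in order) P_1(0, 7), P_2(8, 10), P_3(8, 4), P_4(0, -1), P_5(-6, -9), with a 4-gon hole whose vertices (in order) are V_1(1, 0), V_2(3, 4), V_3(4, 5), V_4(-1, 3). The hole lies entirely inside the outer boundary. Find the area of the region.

71.5

Outer boundary:
Σ = (-56) + (-48) + (-8) + (-6) + (-42) = -160
Area = |Σ|/2 = 80.
Hole:
Apply the surveyor's formula: 2A = Σ (x_i·y_{i+1} − x_{i+1}·y_i), indices taken mod 4.
V_1→V_2: (1)(4) − (3)(0) = 4
V_2→V_3: (3)(5) − (4)(4) = -1
V_3→V_4: (4)(3) − (-1)(5) = 17
V_4→V_1: (-1)(0) − (1)(3) = -3
Σ = 17
Area = |Σ|/2 = 8.5.
Net area = 80 − 8.5 = 71.5.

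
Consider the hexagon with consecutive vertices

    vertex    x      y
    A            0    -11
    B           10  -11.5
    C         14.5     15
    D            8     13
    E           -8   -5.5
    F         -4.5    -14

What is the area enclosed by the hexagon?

346

Apply the shoelace (surveyor's) formula: 2A = Σ (x_i·y_{i+1} − x_{i+1}·y_i), indices taken mod 6.
Cross-terms: 110, 316.75, 68.5, 60, 87.25, 49.5  ⇒  Σ = 692
Area = |Σ|/2 = 346.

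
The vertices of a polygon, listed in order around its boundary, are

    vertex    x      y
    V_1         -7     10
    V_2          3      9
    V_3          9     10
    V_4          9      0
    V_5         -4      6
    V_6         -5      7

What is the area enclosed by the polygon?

89.5

V_1→V_2: (-7)(9) − (3)(10) = -93
V_2→V_3: (3)(10) − (9)(9) = -51
V_3→V_4: (9)(0) − (9)(10) = -90
V_4→V_5: (9)(6) − (-4)(0) = 54
V_5→V_6: (-4)(7) − (-5)(6) = 2
V_6→V_1: (-5)(10) − (-7)(7) = -1
Σ = -179
Area = |Σ|/2 = 89.5.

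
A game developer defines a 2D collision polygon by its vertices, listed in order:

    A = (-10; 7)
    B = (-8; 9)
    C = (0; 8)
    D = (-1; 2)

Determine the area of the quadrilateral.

Apply the shoelace formula: 2A = Σ (x_i·y_{i+1} − x_{i+1}·y_i), indices taken mod 4.
A→B: (-10)(9) − (-8)(7) = -34
B→C: (-8)(8) − (0)(9) = -64
C→D: (0)(2) − (-1)(8) = 8
D→A: (-1)(7) − (-10)(2) = 13
Σ = -77
Area = |Σ|/2 = 38.5.

38.5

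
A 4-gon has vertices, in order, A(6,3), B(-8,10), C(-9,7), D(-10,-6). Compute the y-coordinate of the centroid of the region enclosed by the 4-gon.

Apply the shoelace (surveyor's) formula. First the cross-terms c_i = x_i·y_{i+1} − x_{i+1}·y_i:
  84, 34, 124, 6  ⇒  2A = 248, A = 124.
Then Σ (y_i + y_{i+1})·c_i = 1776, so ȳ = 1776 / (6·124) = 74/31.

74/31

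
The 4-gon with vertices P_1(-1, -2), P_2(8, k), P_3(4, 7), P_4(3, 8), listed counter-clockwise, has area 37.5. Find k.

2

Write out the shoelace sum; only the two edges meeting at P_2 involve k:
2·Area = [((-1)·k − 8·(-2)) + (8·7 − 4·k)] + 13
       = -5·k + 85 = 75
⇒ k = 2.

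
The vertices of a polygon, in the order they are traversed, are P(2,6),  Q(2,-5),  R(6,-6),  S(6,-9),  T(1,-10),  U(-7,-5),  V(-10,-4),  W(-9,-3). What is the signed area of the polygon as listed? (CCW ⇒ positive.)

-112

Σ = (-22) + (18) + (-18) + (-51) + (-75) + (-22) + (-6) + (-48) = -224
Signed area = Σ/2 = -112 (negative ⇒ clockwise traversal).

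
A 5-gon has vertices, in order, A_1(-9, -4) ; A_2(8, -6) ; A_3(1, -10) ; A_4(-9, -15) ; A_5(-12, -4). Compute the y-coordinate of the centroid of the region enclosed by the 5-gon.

-8.28

Apply Gauss's area formula. First the cross-terms c_i = x_i·y_{i+1} − x_{i+1}·y_i:
  86, -74, -105, -144, 12  ⇒  2A = -225, A = -112.5.
Then Σ (y_i + y_{i+1})·c_i = 5589, so ȳ = 5589 / (6·(-112.5)) = -8.28.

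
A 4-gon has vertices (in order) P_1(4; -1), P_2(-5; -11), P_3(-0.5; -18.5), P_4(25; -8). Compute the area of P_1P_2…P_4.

Cross-terms: -49, 87, 466.5, 7  ⇒  Σ = 511.5
Area = |Σ|/2 = 255.75.

255.75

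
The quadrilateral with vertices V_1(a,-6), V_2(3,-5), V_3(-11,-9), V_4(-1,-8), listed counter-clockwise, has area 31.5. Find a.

14

The doubled signed area Σ (x_i y_{i+1} − x_{i+1} y_i) is linear in a.
With a=0 it equals 21; the coefficient of a is 3 (from the two edges through V_1).
So 3·a + 21 = 2·31.5 = 63 ⇒ a = 14.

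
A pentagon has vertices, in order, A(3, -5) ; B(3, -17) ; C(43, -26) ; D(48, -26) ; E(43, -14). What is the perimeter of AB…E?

|AB| = √((0)² + (-12)²) = √144 = 12
|BC| = √((40)² + (-9)²) = √1681 = 41
|CD| = √((5)² + (0)²) = √25 = 5
|DE| = √((-5)² + (12)²) = √169 = 13
|EA| = √((-40)² + (9)²) = √1681 = 41
Perimeter = 12 + 41 + 5 + 13 + 41 = 112.

112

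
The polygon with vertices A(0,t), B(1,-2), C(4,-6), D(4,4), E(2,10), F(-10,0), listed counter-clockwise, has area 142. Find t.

The doubled signed area Σ (x_i y_{i+1} − x_{i+1} y_i) is linear in t.
With t=0 it equals 174; the coefficient of t is -11 (from the two edges through A).
So -11·t + 174 = 2·142 = 284 ⇒ t = -10.

-10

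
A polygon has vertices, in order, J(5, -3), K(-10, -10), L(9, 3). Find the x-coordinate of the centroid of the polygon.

4/3

Apply the surveyor's formula. First the cross-terms c_i = x_i·y_{i+1} − x_{i+1}·y_i:
  -80, 60, -42  ⇒  2A = -62, A = -31.
Then Σ (x_i + x_{i+1})·c_i = -248, so x̄ = -248 / (6·(-31)) = 4/3.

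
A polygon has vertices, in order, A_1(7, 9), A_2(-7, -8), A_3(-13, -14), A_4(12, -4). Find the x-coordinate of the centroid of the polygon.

Apply the shoelace formula. First the cross-terms c_i = x_i·y_{i+1} − x_{i+1}·y_i:
  7, -6, 220, 136  ⇒  2A = 357, A = 178.5.
Then Σ (x_i + x_{i+1})·c_i = 2484, so x̄ = 2484 / (6·178.5) = 276/119.

276/119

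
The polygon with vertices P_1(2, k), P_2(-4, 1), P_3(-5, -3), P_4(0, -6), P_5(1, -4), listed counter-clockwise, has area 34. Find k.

The doubled signed area Σ (x_i y_{i+1} − x_{i+1} y_i) is linear in k.
With k=0 it equals 63; the coefficient of k is 5 (from the two edges through P_1).
So 5·k + 63 = 2·34 = 68 ⇒ k = 1.

1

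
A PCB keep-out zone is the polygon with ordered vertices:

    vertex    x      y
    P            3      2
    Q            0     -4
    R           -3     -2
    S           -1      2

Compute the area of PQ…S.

20

Cross-terms: -12, -12, -8, -8  ⇒  Σ = -40
Area = |Σ|/2 = 20.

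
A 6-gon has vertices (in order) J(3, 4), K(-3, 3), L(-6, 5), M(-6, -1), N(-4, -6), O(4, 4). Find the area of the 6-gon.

52

Cross-terms: 21, 3, 36, 32, 8, 4  ⇒  Σ = 104
Area = |Σ|/2 = 52.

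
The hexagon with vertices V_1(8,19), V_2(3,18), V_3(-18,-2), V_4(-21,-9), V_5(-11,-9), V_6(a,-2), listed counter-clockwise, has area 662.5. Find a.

24

The doubled signed area Σ (x_i y_{i+1} − x_{i+1} y_i) is linear in a.
With a=0 it equals 653; the coefficient of a is 28 (from the two edges through V_6).
So 28·a + 653 = 2·662.5 = 1325 ⇒ a = 24.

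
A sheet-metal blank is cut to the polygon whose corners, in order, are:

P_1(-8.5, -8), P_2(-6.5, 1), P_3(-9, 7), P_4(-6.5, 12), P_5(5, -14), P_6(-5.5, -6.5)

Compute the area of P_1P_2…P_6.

P_1→P_2: (-8.5)(1) − (-6.5)(-8) = -60.5
P_2→P_3: (-6.5)(7) − (-9)(1) = -36.5
P_3→P_4: (-9)(12) − (-6.5)(7) = -62.5
P_4→P_5: (-6.5)(-14) − (5)(12) = 31
P_5→P_6: (5)(-6.5) − (-5.5)(-14) = -109.5
P_6→P_1: (-5.5)(-8) − (-8.5)(-6.5) = -11.25
Σ = -249.25
Area = |Σ|/2 = 124.625.

124.625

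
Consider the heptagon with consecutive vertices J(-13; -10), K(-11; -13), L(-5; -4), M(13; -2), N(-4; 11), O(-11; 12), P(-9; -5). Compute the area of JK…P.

248

Apply the surveyor's formula: 2A = Σ (x_i·y_{i+1} − x_{i+1}·y_i), indices taken mod 7.
J→K: (-13)(-13) − (-11)(-10) = 59
K→L: (-11)(-4) − (-5)(-13) = -21
L→M: (-5)(-2) − (13)(-4) = 62
M→N: (13)(11) − (-4)(-2) = 135
N→O: (-4)(12) − (-11)(11) = 73
O→P: (-11)(-5) − (-9)(12) = 163
P→J: (-9)(-10) − (-13)(-5) = 25
Σ = 496
Area = |Σ|/2 = 248.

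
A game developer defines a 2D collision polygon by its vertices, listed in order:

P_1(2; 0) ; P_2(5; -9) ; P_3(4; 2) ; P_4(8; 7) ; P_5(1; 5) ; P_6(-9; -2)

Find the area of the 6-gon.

Apply the shoelace (surveyor's) formula: 2A = Σ (x_i·y_{i+1} − x_{i+1}·y_i), indices taken mod 6.
Σ = (-18) + (46) + (12) + (33) + (43) + (4) = 120
Area = |Σ|/2 = 60.

60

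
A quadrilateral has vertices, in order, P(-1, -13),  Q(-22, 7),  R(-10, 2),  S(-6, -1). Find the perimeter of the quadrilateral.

60

|PQ| = √((-21)² + (20)²) = √841 = 29
|QR| = √((12)² + (-5)²) = √169 = 13
|RS| = √((4)² + (-3)²) = √25 = 5
|SP| = √((5)² + (-12)²) = √169 = 13
Perimeter = 29 + 13 + 5 + 13 = 60.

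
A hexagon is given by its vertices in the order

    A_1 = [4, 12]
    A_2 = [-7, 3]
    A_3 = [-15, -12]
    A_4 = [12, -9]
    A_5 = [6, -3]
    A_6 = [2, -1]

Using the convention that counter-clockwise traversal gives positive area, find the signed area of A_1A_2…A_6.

Σ = (96) + (129) + (279) + (18) + (0) + (28) = 550
Signed area = Σ/2 = 275 (positive ⇒ counter-clockwise traversal).

275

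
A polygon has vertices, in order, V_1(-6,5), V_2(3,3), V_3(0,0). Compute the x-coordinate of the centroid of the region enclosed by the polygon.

-1

Apply Gauss's area formula. First the cross-terms c_i = x_i·y_{i+1} − x_{i+1}·y_i:
  -33, 0, 0  ⇒  2A = -33, A = -16.5.
Then Σ (x_i + x_{i+1})·c_i = 99, so x̄ = 99 / (6·(-16.5)) = -1.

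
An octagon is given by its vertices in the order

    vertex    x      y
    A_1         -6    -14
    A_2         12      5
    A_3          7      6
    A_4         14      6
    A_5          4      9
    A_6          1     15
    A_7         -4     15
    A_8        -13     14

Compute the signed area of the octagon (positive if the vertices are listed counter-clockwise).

383

Apply the shoelace (surveyor's) formula: 2A = Σ (x_i·y_{i+1} − x_{i+1}·y_i), indices taken mod 8.
A_1→A_2: (-6)(5) − (12)(-14) = 138
A_2→A_3: (12)(6) − (7)(5) = 37
A_3→A_4: (7)(6) − (14)(6) = -42
A_4→A_5: (14)(9) − (4)(6) = 102
A_5→A_6: (4)(15) − (1)(9) = 51
A_6→A_7: (1)(15) − (-4)(15) = 75
A_7→A_8: (-4)(14) − (-13)(15) = 139
A_8→A_1: (-13)(-14) − (-6)(14) = 266
Σ = 766
Signed area = Σ/2 = 383 (positive ⇒ counter-clockwise traversal).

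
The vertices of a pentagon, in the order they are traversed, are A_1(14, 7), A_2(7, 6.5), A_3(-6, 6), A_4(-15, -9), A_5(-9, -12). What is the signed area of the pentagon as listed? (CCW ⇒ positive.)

Apply the surveyor's formula: 2A = Σ (x_i·y_{i+1} − x_{i+1}·y_i), indices taken mod 5.
Σ = (42) + (81) + (144) + (99) + (105) = 471
Signed area = Σ/2 = 235.5 (positive ⇒ counter-clockwise traversal).

235.5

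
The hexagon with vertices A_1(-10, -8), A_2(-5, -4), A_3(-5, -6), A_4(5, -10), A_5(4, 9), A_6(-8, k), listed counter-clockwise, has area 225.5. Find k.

10

Write out the shoelace sum; only the two edges meeting at A_6 involve k:
2·Area = [(4·k − (-8)·9) + ((-8)·(-8) − (-10)·k)] + 175
       = 14·k + 311 = 451
⇒ k = 10.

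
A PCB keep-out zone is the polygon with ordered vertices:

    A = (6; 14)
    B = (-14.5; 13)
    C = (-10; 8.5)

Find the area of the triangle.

48.375

Apply the surveyor's formula: 2A = Σ (x_i·y_{i+1} − x_{i+1}·y_i), indices taken mod 3.
Cross-terms: 281, 6.75, -191  ⇒  Σ = 96.75
Area = |Σ|/2 = 48.375.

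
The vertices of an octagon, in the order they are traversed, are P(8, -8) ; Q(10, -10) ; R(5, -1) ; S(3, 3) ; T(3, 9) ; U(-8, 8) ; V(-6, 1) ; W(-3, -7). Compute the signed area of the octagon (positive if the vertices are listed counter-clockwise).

168.5

Apply the shoelace (surveyor's) formula: 2A = Σ (x_i·y_{i+1} − x_{i+1}·y_i), indices taken mod 8.
Σ = (0) + (40) + (18) + (18) + (96) + (40) + (45) + (80) = 337
Signed area = Σ/2 = 168.5 (positive ⇒ counter-clockwise traversal).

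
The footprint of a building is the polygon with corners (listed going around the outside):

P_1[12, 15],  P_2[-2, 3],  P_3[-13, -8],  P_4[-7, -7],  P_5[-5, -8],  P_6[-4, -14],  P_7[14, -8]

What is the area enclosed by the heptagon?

374.5

Apply Gauss's area formula: 2A = Σ (x_i·y_{i+1} − x_{i+1}·y_i), indices taken mod 7.
Σ = (66) + (55) + (35) + (21) + (38) + (228) + (306) = 749
Area = |Σ|/2 = 374.5.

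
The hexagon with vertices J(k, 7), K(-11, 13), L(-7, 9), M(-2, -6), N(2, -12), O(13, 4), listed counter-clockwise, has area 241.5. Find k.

7

Write out the shoelace sum; only the two edges meeting at J involve k:
2·Area = [(13·7 − k·4) + (k·13 − (-11)·7)] + 252
       = 9·k + 420 = 483
⇒ k = 7.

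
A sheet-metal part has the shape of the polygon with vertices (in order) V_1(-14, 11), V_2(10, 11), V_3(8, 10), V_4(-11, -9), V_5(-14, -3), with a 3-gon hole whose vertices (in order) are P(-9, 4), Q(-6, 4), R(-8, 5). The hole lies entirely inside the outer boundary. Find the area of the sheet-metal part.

Outer boundary:
Apply the surveyor's formula: 2A = Σ (x_i·y_{i+1} − x_{i+1}·y_i), indices taken mod 5.
V_1→V_2: (-14)(11) − (10)(11) = -264
V_2→V_3: (10)(10) − (8)(11) = 12
V_3→V_4: (8)(-9) − (-11)(10) = 38
V_4→V_5: (-11)(-3) − (-14)(-9) = -93
V_5→V_1: (-14)(11) − (-14)(-3) = -196
Σ = -503
Area = |Σ|/2 = 251.5.
Hole:
Σ = (-12) + (2) + (13) = 3
Area = |Σ|/2 = 1.5.
Net area = 251.5 − 1.5 = 250.

250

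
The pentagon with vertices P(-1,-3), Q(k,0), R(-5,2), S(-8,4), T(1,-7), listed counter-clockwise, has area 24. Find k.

2

Write out the shoelace sum; only the two edges meeting at Q involve k:
2·Area = [((-1)·0 − k·(-3)) + (k·2 − (-5)·0)] + 38
       = 5·k + 38 = 48
⇒ k = 2.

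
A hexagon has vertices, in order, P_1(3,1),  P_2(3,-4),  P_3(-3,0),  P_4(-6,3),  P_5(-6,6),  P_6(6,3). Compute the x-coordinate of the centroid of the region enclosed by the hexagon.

Apply Gauss's area formula. First the cross-terms c_i = x_i·y_{i+1} − x_{i+1}·y_i:
  -15, -12, -9, -18, -54, -3  ⇒  2A = -111, A = -55.5.
Then Σ (x_i + x_{i+1})·c_i = 180, so x̄ = 180 / (6·(-55.5)) = -20/37.

-20/37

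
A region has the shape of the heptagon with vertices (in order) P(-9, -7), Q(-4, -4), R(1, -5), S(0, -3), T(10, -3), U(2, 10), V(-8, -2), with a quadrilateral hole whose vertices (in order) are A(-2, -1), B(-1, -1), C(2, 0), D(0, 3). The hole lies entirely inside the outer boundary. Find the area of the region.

132

Outer boundary:
Apply Gauss's area formula: 2A = Σ (x_i·y_{i+1} − x_{i+1}·y_i), indices taken mod 7.
Σ = (8) + (24) + (-3) + (30) + (106) + (76) + (38) = 279
Area = |Σ|/2 = 139.5.
Hole:
Σ = (1) + (2) + (6) + (6) = 15
Area = |Σ|/2 = 7.5.
Net area = 139.5 − 7.5 = 132.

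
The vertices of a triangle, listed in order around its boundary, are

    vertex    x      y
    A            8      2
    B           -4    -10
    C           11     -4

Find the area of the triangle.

Σ = (-72) + (126) + (54) = 108
Area = |Σ|/2 = 54.

54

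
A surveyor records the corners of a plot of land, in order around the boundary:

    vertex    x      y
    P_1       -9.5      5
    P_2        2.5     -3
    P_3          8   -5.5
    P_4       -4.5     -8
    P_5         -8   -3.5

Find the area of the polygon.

92

Σ = (16) + (10.25) + (-88.75) + (-48.25) + (-73.25) = -184
Area = |Σ|/2 = 92.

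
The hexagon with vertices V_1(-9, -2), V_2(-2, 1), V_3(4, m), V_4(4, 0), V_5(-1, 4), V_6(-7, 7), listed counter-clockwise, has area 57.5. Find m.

Write out the shoelace sum; only the two edges meeting at V_3 involve m:
2·Area = [((-2)·m − 4·1) + (4·0 − 4·m)] + 101
       = -6·m + 97 = 115
⇒ m = -3.

-3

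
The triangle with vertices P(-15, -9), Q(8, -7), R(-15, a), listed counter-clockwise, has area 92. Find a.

The doubled signed area Σ (x_i y_{i+1} − x_{i+1} y_i) is linear in a.
With a=0 it equals 207; the coefficient of a is 23 (from the two edges through R).
So 23·a + 207 = 2·92 = 184 ⇒ a = -1.

-1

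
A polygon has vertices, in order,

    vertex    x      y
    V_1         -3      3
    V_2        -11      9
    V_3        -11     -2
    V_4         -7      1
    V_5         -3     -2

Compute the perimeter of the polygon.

|V_1V_2| = √((-8)² + (6)²) = √100 = 10
|V_2V_3| = √((0)² + (-11)²) = √121 = 11
|V_3V_4| = √((4)² + (3)²) = √25 = 5
|V_4V_5| = √((4)² + (-3)²) = √25 = 5
|V_5V_1| = √((0)² + (5)²) = √25 = 5
Perimeter = 10 + 11 + 5 + 5 + 5 = 36.

36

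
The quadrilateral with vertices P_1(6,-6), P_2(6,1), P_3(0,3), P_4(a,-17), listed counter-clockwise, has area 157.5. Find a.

-17

The doubled signed area Σ (x_i y_{i+1} − x_{i+1} y_i) is linear in a.
With a=0 it equals 162; the coefficient of a is -9 (from the two edges through P_4).
So -9·a + 162 = 2·157.5 = 315 ⇒ a = -17.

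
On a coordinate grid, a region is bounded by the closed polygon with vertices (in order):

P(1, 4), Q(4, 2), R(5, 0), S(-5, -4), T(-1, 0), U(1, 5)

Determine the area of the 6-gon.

27

Apply the shoelace formula: 2A = Σ (x_i·y_{i+1} − x_{i+1}·y_i), indices taken mod 6.
P→Q: (1)(2) − (4)(4) = -14
Q→R: (4)(0) − (5)(2) = -10
R→S: (5)(-4) − (-5)(0) = -20
S→T: (-5)(0) − (-1)(-4) = -4
T→U: (-1)(5) − (1)(0) = -5
U→P: (1)(4) − (1)(5) = -1
Σ = -54
Area = |Σ|/2 = 27.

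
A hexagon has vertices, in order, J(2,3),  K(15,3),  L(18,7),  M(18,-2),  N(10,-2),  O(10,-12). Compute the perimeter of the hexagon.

|JK| = √((13)² + (0)²) = √169 = 13
|KL| = √((3)² + (4)²) = √25 = 5
|LM| = √((0)² + (-9)²) = √81 = 9
|MN| = √((-8)² + (0)²) = √64 = 8
|NO| = √((0)² + (-10)²) = √100 = 10
|OJ| = √((-8)² + (15)²) = √289 = 17
Perimeter = 13 + 5 + 9 + 8 + 10 + 17 = 62.

62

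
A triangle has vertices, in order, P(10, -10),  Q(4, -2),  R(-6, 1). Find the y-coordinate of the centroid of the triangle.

-11/3

Apply Gauss's area formula. First the cross-terms c_i = x_i·y_{i+1} − x_{i+1}·y_i:
  20, -8, 50  ⇒  2A = 62, A = 31.
Then Σ (y_i + y_{i+1})·c_i = -682, so ȳ = -682 / (6·31) = -11/3.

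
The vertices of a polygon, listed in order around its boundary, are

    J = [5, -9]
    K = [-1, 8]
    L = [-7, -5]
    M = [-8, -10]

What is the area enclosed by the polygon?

122

Apply Gauss's area formula: 2A = Σ (x_i·y_{i+1} − x_{i+1}·y_i), indices taken mod 4.
Σ = (31) + (61) + (30) + (122) = 244
Area = |Σ|/2 = 122.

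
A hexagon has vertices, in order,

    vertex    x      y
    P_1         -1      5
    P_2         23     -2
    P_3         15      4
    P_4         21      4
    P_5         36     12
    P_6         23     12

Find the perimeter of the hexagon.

|P_1P_2| = √((24)² + (-7)²) = √625 = 25
|P_2P_3| = √((-8)² + (6)²) = √100 = 10
|P_3P_4| = √((6)² + (0)²) = √36 = 6
|P_4P_5| = √((15)² + (8)²) = √289 = 17
|P_5P_6| = √((-13)² + (0)²) = √169 = 13
|P_6P_1| = √((-24)² + (-7)²) = √625 = 25
Perimeter = 25 + 10 + 6 + 17 + 13 + 25 = 96.

96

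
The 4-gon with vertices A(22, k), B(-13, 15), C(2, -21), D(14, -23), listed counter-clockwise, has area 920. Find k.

Write out the shoelace sum; only the two edges meeting at A involve k:
2·Area = [(14·k − 22·(-23)) + (22·15 − (-13)·k)] + 491
       = 27·k + 1327 = 1840
⇒ k = 19.

19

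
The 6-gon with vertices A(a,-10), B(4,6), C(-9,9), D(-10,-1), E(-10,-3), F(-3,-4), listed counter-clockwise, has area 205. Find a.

10

Write out the shoelace sum; only the two edges meeting at A involve a:
2·Area = [((-3)·(-10) − a·(-4)) + (a·6 − 4·(-10))] + 240
       = 10·a + 310 = 410
⇒ a = 10.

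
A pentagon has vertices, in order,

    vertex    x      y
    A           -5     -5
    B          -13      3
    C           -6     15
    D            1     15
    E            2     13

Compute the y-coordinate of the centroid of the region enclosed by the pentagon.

Apply Gauss's area formula. First the cross-terms c_i = x_i·y_{i+1} − x_{i+1}·y_i:
  -80, -177, -105, -17, 55  ⇒  2A = -324, A = -162.
Then Σ (y_i + y_{i+1})·c_i = -6212, so ȳ = -6212 / (6·(-162)) = 1553/243.

1553/243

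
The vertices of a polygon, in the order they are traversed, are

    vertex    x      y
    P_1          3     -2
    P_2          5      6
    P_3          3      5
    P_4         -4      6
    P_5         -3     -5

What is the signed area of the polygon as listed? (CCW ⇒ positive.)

66

Apply the shoelace formula: 2A = Σ (x_i·y_{i+1} − x_{i+1}·y_i), indices taken mod 5.
Cross-terms: 28, 7, 38, 38, 21  ⇒  Σ = 132
Signed area = Σ/2 = 66 (positive ⇒ counter-clockwise traversal).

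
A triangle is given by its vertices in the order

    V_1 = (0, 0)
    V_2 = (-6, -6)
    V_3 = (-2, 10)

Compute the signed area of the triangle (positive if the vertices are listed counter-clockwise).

-36

Σ = (0) + (-72) + (0) = -72
Signed area = Σ/2 = -36 (negative ⇒ clockwise traversal).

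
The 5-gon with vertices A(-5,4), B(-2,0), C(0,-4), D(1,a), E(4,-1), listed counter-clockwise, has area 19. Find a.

-2

The doubled signed area Σ (x_i y_{i+1} − x_{i+1} y_i) is linear in a.
With a=0 it equals 30; the coefficient of a is -4 (from the two edges through D).
So -4·a + 30 = 2·19 = 38 ⇒ a = -2.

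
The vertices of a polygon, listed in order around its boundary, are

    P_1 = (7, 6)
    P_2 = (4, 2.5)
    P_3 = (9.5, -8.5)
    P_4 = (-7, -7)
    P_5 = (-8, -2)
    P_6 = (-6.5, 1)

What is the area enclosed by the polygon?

Apply Gauss's area formula: 2A = Σ (x_i·y_{i+1} − x_{i+1}·y_i), indices taken mod 6.
P_1→P_2: (7)(2.5) − (4)(6) = -6.5
P_2→P_3: (4)(-8.5) − (9.5)(2.5) = -57.75
P_3→P_4: (9.5)(-7) − (-7)(-8.5) = -126
P_4→P_5: (-7)(-2) − (-8)(-7) = -42
P_5→P_6: (-8)(1) − (-6.5)(-2) = -21
P_6→P_1: (-6.5)(6) − (7)(1) = -46
Σ = -299.25
Area = |Σ|/2 = 149.625.

149.625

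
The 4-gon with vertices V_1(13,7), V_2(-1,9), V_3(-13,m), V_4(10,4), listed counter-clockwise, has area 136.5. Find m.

-6

The doubled signed area Σ (x_i y_{i+1} − x_{i+1} y_i) is linear in m.
With m=0 it equals 207; the coefficient of m is -11 (from the two edges through V_3).
So -11·m + 207 = 2·136.5 = 273 ⇒ m = -6.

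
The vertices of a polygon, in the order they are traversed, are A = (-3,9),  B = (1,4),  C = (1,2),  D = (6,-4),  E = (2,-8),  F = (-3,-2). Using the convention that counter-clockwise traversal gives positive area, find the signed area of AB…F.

-70

A→B: (-3)(4) − (1)(9) = -21
B→C: (1)(2) − (1)(4) = -2
C→D: (1)(-4) − (6)(2) = -16
D→E: (6)(-8) − (2)(-4) = -40
E→F: (2)(-2) − (-3)(-8) = -28
F→A: (-3)(9) − (-3)(-2) = -33
Σ = -140
Signed area = Σ/2 = -70 (negative ⇒ clockwise traversal).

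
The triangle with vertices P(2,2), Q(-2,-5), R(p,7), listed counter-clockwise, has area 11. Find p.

Write out the shoelace sum; only the two edges meeting at R involve p:
2·Area = [((-2)·7 − p·(-5)) + (p·2 − 2·7)] + -6
       = 7·p + -34 = 22
⇒ p = 8.

8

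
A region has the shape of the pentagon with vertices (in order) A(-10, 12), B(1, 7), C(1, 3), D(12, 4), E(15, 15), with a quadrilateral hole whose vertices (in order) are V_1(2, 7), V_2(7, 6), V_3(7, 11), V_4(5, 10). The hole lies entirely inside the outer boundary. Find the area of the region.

Outer boundary:
Apply the shoelace (surveyor's) formula: 2A = Σ (x_i·y_{i+1} − x_{i+1}·y_i), indices taken mod 5.
Cross-terms: -82, -4, -32, 120, 330  ⇒  Σ = 332
Area = |Σ|/2 = 166.
Hole:
Apply Gauss's area formula: 2A = Σ (x_i·y_{i+1} − x_{i+1}·y_i), indices taken mod 4.
Σ = (-37) + (35) + (15) + (15) = 28
Area = |Σ|/2 = 14.
Net area = 166 − 14 = 152.

152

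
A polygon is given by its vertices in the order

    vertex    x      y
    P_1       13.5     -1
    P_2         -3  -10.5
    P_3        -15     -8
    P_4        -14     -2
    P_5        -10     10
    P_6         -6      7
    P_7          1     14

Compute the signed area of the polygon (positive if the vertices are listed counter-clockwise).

Apply the surveyor's formula: 2A = Σ (x_i·y_{i+1} − x_{i+1}·y_i), indices taken mod 7.
P_1→P_2: (13.5)(-10.5) − (-3)(-1) = -144.75
P_2→P_3: (-3)(-8) − (-15)(-10.5) = -133.5
P_3→P_4: (-15)(-2) − (-14)(-8) = -82
P_4→P_5: (-14)(10) − (-10)(-2) = -160
P_5→P_6: (-10)(7) − (-6)(10) = -10
P_6→P_7: (-6)(14) − (1)(7) = -91
P_7→P_1: (1)(-1) − (13.5)(14) = -190
Σ = -811.25
Signed area = Σ/2 = -405.625 (negative ⇒ clockwise traversal).

-405.625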